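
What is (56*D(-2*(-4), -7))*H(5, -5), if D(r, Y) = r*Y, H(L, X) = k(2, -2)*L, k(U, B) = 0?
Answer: 0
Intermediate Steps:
H(L, X) = 0 (H(L, X) = 0*L = 0)
D(r, Y) = Y*r
(56*D(-2*(-4), -7))*H(5, -5) = (56*(-(-14)*(-4)))*0 = (56*(-7*8))*0 = (56*(-56))*0 = -3136*0 = 0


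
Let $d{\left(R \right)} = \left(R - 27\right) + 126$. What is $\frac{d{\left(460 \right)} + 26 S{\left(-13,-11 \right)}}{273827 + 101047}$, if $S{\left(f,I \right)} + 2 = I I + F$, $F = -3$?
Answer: $\frac{3575}{374874} \approx 0.0095365$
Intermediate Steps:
$d{\left(R \right)} = 99 + R$ ($d{\left(R \right)} = \left(-27 + R\right) + 126 = 99 + R$)
$S{\left(f,I \right)} = -5 + I^{2}$ ($S{\left(f,I \right)} = -2 + \left(I I - 3\right) = -2 + \left(I^{2} - 3\right) = -2 + \left(-3 + I^{2}\right) = -5 + I^{2}$)
$\frac{d{\left(460 \right)} + 26 S{\left(-13,-11 \right)}}{273827 + 101047} = \frac{\left(99 + 460\right) + 26 \left(-5 + \left(-11\right)^{2}\right)}{273827 + 101047} = \frac{559 + 26 \left(-5 + 121\right)}{374874} = \left(559 + 26 \cdot 116\right) \frac{1}{374874} = \left(559 + 3016\right) \frac{1}{374874} = 3575 \cdot \frac{1}{374874} = \frac{3575}{374874}$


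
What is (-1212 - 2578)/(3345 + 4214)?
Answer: -3790/7559 ≈ -0.50139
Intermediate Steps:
(-1212 - 2578)/(3345 + 4214) = -3790/7559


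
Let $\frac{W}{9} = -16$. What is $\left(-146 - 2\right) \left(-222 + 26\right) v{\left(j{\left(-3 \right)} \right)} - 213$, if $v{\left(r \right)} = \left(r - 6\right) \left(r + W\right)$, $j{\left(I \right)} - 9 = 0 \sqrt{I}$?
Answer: $-11748453$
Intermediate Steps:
$W = -144$ ($W = 9 \left(-16\right) = -144$)
$j{\left(I \right)} = 9$ ($j{\left(I \right)} = 9 + 0 \sqrt{I} = 9 + 0 = 9$)
$v{\left(r \right)} = \left(-144 + r\right) \left(-6 + r\right)$ ($v{\left(r \right)} = \left(r - 6\right) \left(r - 144\right) = \left(-6 + r\right) \left(-144 + r\right) = \left(-144 + r\right) \left(-6 + r\right)$)
$\left(-146 - 2\right) \left(-222 + 26\right) v{\left(j{\left(-3 \right)} \right)} - 213 = \left(-146 - 2\right) \left(-222 + 26\right) \left(864 + 9^{2} - 1350\right) - 213 = \left(-148\right) \left(-196\right) \left(864 + 81 - 1350\right) - 213 = 29008 \left(-405\right) - 213 = -11748240 - 213 = -11748453$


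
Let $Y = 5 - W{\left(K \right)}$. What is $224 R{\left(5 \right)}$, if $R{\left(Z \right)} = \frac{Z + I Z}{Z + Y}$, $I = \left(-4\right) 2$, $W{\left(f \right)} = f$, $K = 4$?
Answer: $- \frac{3920}{3} \approx -1306.7$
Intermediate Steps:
$I = -8$
$Y = 1$ ($Y = 5 - 4 = 1$)
$R{\left(Z \right)} = - \frac{7 Z}{1 + Z}$ ($R{\left(Z \right)} = \frac{Z - 8 Z}{Z + 1} = \frac{\left(-7\right) Z}{1 + Z} = - \frac{7 Z}{1 + Z}$)
$224 R{\left(5 \right)} = 224 \left(\left(-7\right) 5 \frac{1}{1 + 5}\right) = 224 \left(\left(-7\right) 5 \cdot \frac{1}{6}\right) = 224 \left(- \frac{35}{6}\right) = - \frac{3920}{3}$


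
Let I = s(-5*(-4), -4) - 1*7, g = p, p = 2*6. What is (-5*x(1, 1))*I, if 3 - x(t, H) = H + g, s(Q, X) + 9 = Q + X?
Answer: 0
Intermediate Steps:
s(Q, X) = -9 + Q + X (s(Q, X) = -9 + (Q + X) = -9 + Q + X)
p = 12
g = 12
I = 0 (I = (-9 - 5*(-4) - 4) - 1*7 = (-9 + 20 - 4) - 7 = 7 - 7 = 0)
x(t, H) = -9 - H (x(t, H) = 3 - (H + 12) = 3 - (12 + H) = 3 + (-12 - H) = -9 - H)
(-5*x(1, 1))*I = -5*(-9 - 1*1)*0 = -5*(-9 - 1)*0 = -5*(-10)*0 = 50*0 = 0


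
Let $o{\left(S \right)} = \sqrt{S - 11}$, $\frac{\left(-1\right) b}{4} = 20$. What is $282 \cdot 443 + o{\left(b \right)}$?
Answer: $124926 + i \sqrt{91} \approx 1.2493 \cdot 10^{5} + 9.5394 i$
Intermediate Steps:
$b = -80$ ($b = \left(-4\right) 20 = -80$)
$o{\left(S \right)} = \sqrt{-11 + S}$
$282 \cdot 443 + o{\left(b \right)} = 282 \cdot 443 + \sqrt{-11 - 80} = 124926 + \sqrt{-91} = 124926 + i \sqrt{91}$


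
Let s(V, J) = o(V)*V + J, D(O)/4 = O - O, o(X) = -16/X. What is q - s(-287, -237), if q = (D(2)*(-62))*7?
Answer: 253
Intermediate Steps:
D(O) = 0 (D(O) = 4*(O - O) = 4*0 = 0)
s(V, J) = -16 + J (s(V, J) = (-16/V)*V + J = -16 + J)
q = 0 (q = (0*(-62))*7 = 0*7 = 0)
q - s(-287, -237) = 0 - (-16 - 237) = 0 - 1*(-253) = 0 + 253 = 253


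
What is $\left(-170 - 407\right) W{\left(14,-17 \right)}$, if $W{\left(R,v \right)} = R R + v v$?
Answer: $-279845$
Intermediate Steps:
$W{\left(R,v \right)} = R^{2} + v^{2}$
$\left(-170 - 407\right) W{\left(14,-17 \right)} = \left(-170 - 407\right) \left(14^{2} + \left(-17\right)^{2}\right) = - 577 \left(196 + 289\right) = \left(-577\right) 485 = -279845$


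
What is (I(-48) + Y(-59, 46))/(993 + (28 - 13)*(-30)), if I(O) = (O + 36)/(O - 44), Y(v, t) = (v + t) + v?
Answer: -551/4163 ≈ -0.13236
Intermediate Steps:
Y(v, t) = t + 2*v (Y(v, t) = (t + v) + v = t + 2*v)
I(O) = (36 + O)/(-44 + O)
(I(-48) + Y(-59, 46))/(993 + (28 - 13)*(-30)) = ((36 - 48)/(-44 - 48) + (46 + 2*(-59)))/(993 + (28 - 13)*(-30)) = (-12/(-92) + (46 - 118))/(993 + 15*(-30)) = (-1/92*(-12) - 72)/(993 - 450) = (3/23 - 72)/543 = -1653/23*1/543 = -551/4163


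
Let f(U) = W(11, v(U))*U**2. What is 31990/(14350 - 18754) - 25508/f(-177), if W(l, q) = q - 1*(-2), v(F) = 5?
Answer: -169710481/22995486 ≈ -7.3802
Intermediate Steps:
W(l, q) = 2 + q (W(l, q) = q + 2 = 2 + q)
f(U) = 7*U**2 (f(U) = (2 + 5)*U**2 = 7*U**2)
31990/(14350 - 18754) - 25508/f(-177) = 31990/(14350 - 18754) - 25508/(7*(-177)**2) = 31990/(-4404) - 25508/(7*31329) = 31990*(-1/4404) - 25508/219303 = -15995/2202 - 25508*1/219303 = -15995/2202 - 3644/31329 = -169710481/22995486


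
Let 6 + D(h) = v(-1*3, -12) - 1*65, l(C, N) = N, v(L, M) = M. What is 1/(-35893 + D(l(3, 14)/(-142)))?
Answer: -1/35976 ≈ -2.7796e-5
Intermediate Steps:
D(h) = -83 (D(h) = -6 + (-12 - 1*65) = -6 + (-12 - 65) = -6 - 77 = -83)
1/(-35893 + D(l(3, 14)/(-142))) = 1/(-35893 - 83) = 1/(-35976) = -1/35976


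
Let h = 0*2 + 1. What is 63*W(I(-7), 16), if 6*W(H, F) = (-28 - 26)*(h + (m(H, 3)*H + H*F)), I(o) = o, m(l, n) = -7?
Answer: 35154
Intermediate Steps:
h = 1 (h = 0 + 1 = 1)
W(H, F) = -9 + 63*H - 9*F*H (W(H, F) = ((-28 - 26)*(1 + (-7*H + H*F)))/6 = (-54*(1 + (-7*H + F*H)))/6 = (-54*(1 - 7*H + F*H))/6 = (-54 + 378*H - 54*F*H)/6 = -9 + 63*H - 9*F*H)
63*W(I(-7), 16) = 63*(-9 + 63*(-7) - 9*16*(-7)) = 63*(-9 - 441 + 1008) = 63*558 = 35154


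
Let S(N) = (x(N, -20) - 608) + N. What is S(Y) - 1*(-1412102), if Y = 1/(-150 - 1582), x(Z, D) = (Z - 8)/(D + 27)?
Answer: 4278234848/3031 ≈ 1.4115e+6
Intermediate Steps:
x(Z, D) = (-8 + Z)/(27 + D)
Y = -1/1732 (Y = 1/(-1732) = -1/1732 ≈ -0.00057737)
S(N) = -4264/7 + 8*N/7 (S(N) = ((-8 + N)/(27 - 20) - 608) + N = ((-8 + N)/7 - 608) + N = ((-8/7 + N/7) - 608) + N = (-4264/7 + N/7) + N = -4264/7 + 8*N/7)
S(Y) - 1*(-1412102) = (-4264/7 + (8/7)*(-1/1732)) - 1*(-1412102) = (-4264/7 - 2/3031) + 1412102 = -1846314/3031 + 1412102 = 4278234848/3031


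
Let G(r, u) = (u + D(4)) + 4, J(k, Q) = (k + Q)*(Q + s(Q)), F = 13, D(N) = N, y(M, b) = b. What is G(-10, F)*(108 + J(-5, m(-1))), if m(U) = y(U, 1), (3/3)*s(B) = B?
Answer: 2100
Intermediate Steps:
s(B) = B
m(U) = 1
J(k, Q) = 2*Q*(Q + k) (J(k, Q) = (k + Q)*(Q + Q) = (Q + k)*(2*Q) = 2*Q*(Q + k))
G(r, u) = 8 + u (G(r, u) = (u + 4) + 4 = (4 + u) + 4 = 8 + u)
G(-10, F)*(108 + J(-5, m(-1))) = (8 + 13)*(108 + 2*1*(1 - 5)) = 21*(108 + 2*1*(-4)) = 21*(108 - 8) = 21*100 = 2100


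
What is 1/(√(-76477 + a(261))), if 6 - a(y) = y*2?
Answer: -I*√76993/76993 ≈ -0.0036039*I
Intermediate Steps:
a(y) = 6 - 2*y (a(y) = 6 - y*2 = 6 - 2*y)
1/(√(-76477 + a(261))) = 1/(√(-76477 + (6 - 2*261))) = 1/(√(-76477 + (6 - 522))) = 1/(√(-76477 - 516)) = 1/(√(-76993)) = 1/(I*√76993) = -I*√76993/76993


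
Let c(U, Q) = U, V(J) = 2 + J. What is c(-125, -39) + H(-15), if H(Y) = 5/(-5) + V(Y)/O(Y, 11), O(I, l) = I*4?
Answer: -7547/60 ≈ -125.78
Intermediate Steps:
O(I, l) = 4*I
H(Y) = -1 + (2 + Y)/(4*Y) (H(Y) = 5/(-5) + (2 + Y)/((4*Y)) = 5*(-⅕) + (2 + Y)*(1/(4*Y)) = -1 + (2 + Y)/(4*Y))
c(-125, -39) + H(-15) = -125 + (¼)*(2 - 3*(-15))/(-15) = -125 + (¼)*(-1/15)*(2 + 45) = -125 + (¼)*(-1/15)*47 = -125 - 47/60 = -7547/60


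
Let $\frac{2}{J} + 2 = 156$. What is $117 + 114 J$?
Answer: $\frac{9123}{77} \approx 118.48$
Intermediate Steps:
$J = \frac{1}{77}$ ($J = \frac{2}{-2 + 156} = \frac{2}{154} = 2 \cdot \frac{1}{154} = \frac{1}{77} \approx 0.012987$)
$117 + 114 J = 117 + 114 \cdot \frac{1}{77} = 117 + \frac{114}{77} = \frac{9123}{77}$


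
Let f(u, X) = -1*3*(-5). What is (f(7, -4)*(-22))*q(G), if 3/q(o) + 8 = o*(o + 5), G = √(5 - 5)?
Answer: 495/4 ≈ 123.75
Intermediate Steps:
f(u, X) = 15 (f(u, X) = -3*(-5) = 15)
G = 0 (G = √0 = 0)
q(o) = 3/(-8 + o*(5 + o)) (q(o) = 3/(-8 + o*(o + 5)) = 3/(-8 + o*(5 + o)))
(f(7, -4)*(-22))*q(G) = (15*(-22))*(3/(-8 + 0² + 5*0)) = -990/(-8 + 0 + 0) = -990/(-8) = -990*(-1)/8 = -330*(-3/8) = 495/4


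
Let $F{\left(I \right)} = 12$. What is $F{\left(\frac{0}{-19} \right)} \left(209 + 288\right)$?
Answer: $5964$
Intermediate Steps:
$F{\left(\frac{0}{-19} \right)} \left(209 + 288\right) = 12 \left(209 + 288\right) = 12 \cdot 497 = 5964$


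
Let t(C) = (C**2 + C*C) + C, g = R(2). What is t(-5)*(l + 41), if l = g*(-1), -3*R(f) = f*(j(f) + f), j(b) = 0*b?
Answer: 1905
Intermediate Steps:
j(b) = 0
R(f) = -f**2/3 (R(f) = -f*(0 + f)/3 = -f*f/3 = -f**2/3)
g = -4/3 (g = -1/3*2**2 = -1/3*4 = -4/3 ≈ -1.3333)
t(C) = C + 2*C**2 (t(C) = (C**2 + C**2) + C = 2*C**2 + C = C + 2*C**2)
l = 4/3 (l = -4/3*(-1) = 4/3 ≈ 1.3333)
t(-5)*(l + 41) = (-5*(1 + 2*(-5)))*(4/3 + 41) = -5*(1 - 10)*(127/3) = -5*(-9)*(127/3) = 45*(127/3) = 1905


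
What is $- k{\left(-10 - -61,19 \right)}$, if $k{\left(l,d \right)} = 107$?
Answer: $-107$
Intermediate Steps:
$- k{\left(-10 - -61,19 \right)} = \left(-1\right) 107 = -107$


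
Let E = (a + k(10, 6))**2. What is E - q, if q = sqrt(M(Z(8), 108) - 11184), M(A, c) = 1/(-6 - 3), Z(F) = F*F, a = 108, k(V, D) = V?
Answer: 13924 - I*sqrt(100657)/3 ≈ 13924.0 - 105.76*I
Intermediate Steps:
Z(F) = F**2
M(A, c) = -1/9 (M(A, c) = 1/(-9) = -1/9)
q = I*sqrt(100657)/3 (q = sqrt(-1/9 - 11184) = sqrt(-100657/9) = I*sqrt(100657)/3 ≈ 105.76*I)
E = 13924 (E = (108 + 10)**2 = 118**2 = 13924)
E - q = 13924 - I*sqrt(100657)/3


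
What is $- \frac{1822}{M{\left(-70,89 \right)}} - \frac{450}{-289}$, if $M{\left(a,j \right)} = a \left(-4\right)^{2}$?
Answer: $\frac{515279}{161840} \approx 3.1839$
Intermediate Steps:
$M{\left(a,j \right)} = 16 a$ ($M{\left(a,j \right)} = a 16 = 16 a$)
$- \frac{1822}{M{\left(-70,89 \right)}} - \frac{450}{-289} = - \frac{1822}{16 \left(-70\right)} - \frac{450}{-289} = - \frac{1822}{-1120} - - \frac{450}{289} = \left(-1822\right) \left(- \frac{1}{1120}\right) + \frac{450}{289} = \frac{911}{560} + \frac{450}{289} = \frac{515279}{161840}$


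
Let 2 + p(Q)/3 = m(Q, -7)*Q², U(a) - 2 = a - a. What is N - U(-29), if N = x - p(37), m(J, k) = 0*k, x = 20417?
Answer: 20421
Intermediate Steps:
U(a) = 2 (U(a) = 2 + (a - a) = 2 + 0 = 2)
m(J, k) = 0
p(Q) = -6 (p(Q) = -6 + 3*(0*Q²) = -6 + 3*0 = -6 + 0 = -6)
N = 20423 (N = 20417 - 1*(-6) = 20417 + 6 = 20423)
N - U(-29) = 20423 - 1*2 = 20423 - 2 = 20421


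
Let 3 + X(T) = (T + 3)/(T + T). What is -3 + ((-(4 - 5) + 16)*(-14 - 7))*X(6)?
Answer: 3201/4 ≈ 800.25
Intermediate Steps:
X(T) = -3 + (3 + T)/(2*T) (X(T) = -3 + (T + 3)/(T + T) = -3 + (3 + T)/((2*T)) = -3 + (3 + T)*(1/(2*T)) = -3 + (3 + T)/(2*T))
-3 + ((-(4 - 5) + 16)*(-14 - 7))*X(6) = -3 + ((-(4 - 5) + 16)*(-14 - 7))*((1/2)*(3 - 5*6)/6) = -3 + ((-1*(-1) + 16)*(-21))*((1/2)*(1/6)*(3 - 30)) = -3 + ((1 + 16)*(-21))*((1/2)*(1/6)*(-27)) = -3 + (17*(-21))*(-9/4) = -3 - 357*(-9/4) = -3 + 3213/4 = 3201/4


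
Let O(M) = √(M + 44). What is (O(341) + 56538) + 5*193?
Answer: 57503 + √385 ≈ 57523.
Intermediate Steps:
O(M) = √(44 + M)
(O(341) + 56538) + 5*193 = (√(44 + 341) + 56538) + 5*193 = (√385 + 56538) + 965 = (56538 + √385) + 965 = 57503 + √385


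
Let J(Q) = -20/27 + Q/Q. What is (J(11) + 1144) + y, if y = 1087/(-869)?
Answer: 26818406/23463 ≈ 1143.0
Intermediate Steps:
y = -1087/869 (y = 1087*(-1/869) = -1087/869 ≈ -1.2509)
J(Q) = 7/27 (J(Q) = -20*1/27 + 1 = -20/27 + 1 = 7/27)
(J(11) + 1144) + y = (7/27 + 1144) - 1087/869 = 30895/27 - 1087/869 = 26818406/23463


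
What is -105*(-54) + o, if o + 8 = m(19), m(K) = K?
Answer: 5681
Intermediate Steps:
o = 11 (o = -8 + 19 = 11)
-105*(-54) + o = -105*(-54) + 11 = 5670 + 11 = 5681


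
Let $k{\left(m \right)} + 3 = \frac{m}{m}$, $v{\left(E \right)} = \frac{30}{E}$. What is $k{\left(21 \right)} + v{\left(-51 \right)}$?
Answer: $- \frac{44}{17} \approx -2.5882$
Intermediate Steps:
$k{\left(m \right)} = -2$ ($k{\left(m \right)} = -3 + \frac{m}{m} = -3 + 1 = -2$)
$k{\left(21 \right)} + v{\left(-51 \right)} = -2 + \frac{30}{-51} = -2 + 30 \left(- \frac{1}{51}\right) = -2 - \frac{10}{17} = - \frac{44}{17}$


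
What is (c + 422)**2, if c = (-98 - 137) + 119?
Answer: 93636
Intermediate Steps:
c = -116 (c = -235 + 119 = -116)
(c + 422)**2 = (-116 + 422)**2 = 306**2 = 93636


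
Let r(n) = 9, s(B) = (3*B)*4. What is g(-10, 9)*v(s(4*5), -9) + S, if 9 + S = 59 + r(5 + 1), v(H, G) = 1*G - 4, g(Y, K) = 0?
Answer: 59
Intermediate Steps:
s(B) = 12*B
v(H, G) = -4 + G (v(H, G) = G - 4 = -4 + G)
S = 59 (S = -9 + (59 + 9) = -9 + 68 = 59)
g(-10, 9)*v(s(4*5), -9) + S = 0*(-4 - 9) + 59 = 0*(-13) + 59 = 0 + 59 = 59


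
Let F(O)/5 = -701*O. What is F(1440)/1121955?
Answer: -336480/74797 ≈ -4.4986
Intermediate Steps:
F(O) = -3505*O (F(O) = 5*(-701*O) = -3505*O)
F(1440)/1121955 = -3505*1440/1121955 = -5047200*1/1121955 = -336480/74797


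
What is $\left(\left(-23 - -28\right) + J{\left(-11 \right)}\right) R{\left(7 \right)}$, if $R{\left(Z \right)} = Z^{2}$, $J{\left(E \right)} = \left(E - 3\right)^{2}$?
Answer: $9849$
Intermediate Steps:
$J{\left(E \right)} = \left(-3 + E\right)^{2}$
$\left(\left(-23 - -28\right) + J{\left(-11 \right)}\right) R{\left(7 \right)} = \left(\left(-23 - -28\right) + \left(-3 - 11\right)^{2}\right) 7^{2} = \left(\left(-23 + 28\right) + \left(-14\right)^{2}\right) 49 = \left(5 + 196\right) 49 = 201 \cdot 49 = 9849$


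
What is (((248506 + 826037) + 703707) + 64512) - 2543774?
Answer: -701012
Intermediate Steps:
(((248506 + 826037) + 703707) + 64512) - 2543774 = ((1074543 + 703707) + 64512) - 2543774 = (1778250 + 64512) - 2543774 = 1842762 - 2543774 = -701012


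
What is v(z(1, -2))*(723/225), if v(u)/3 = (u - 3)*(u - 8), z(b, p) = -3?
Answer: 15906/25 ≈ 636.24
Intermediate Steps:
v(u) = 3*(-8 + u)*(-3 + u) (v(u) = 3*((u - 3)*(u - 8)) = 3*((-3 + u)*(-8 + u)) = 3*((-8 + u)*(-3 + u)) = 3*(-8 + u)*(-3 + u))
v(z(1, -2))*(723/225) = (72 - 33*(-3) + 3*(-3)²)*(723/225) = (72 + 99 + 3*9)*(723*(1/225)) = (72 + 99 + 27)*(241/75) = 198*(241/75) = 15906/25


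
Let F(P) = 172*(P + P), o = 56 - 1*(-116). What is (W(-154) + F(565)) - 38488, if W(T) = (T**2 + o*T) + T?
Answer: 152946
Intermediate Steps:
o = 172 (o = 56 + 116 = 172)
F(P) = 344*P (F(P) = 172*(2*P) = 344*P)
W(T) = T**2 + 173*T (W(T) = (T**2 + 172*T) + T = T**2 + 173*T)
(W(-154) + F(565)) - 38488 = (-154*(173 - 154) + 344*565) - 38488 = (-154*19 + 194360) - 38488 = (-2926 + 194360) - 38488 = 191434 - 38488 = 152946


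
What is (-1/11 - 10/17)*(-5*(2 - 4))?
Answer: -1270/187 ≈ -6.7914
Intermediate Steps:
(-1/11 - 10/17)*(-5*(2 - 4)) = (-1*1/11 - 10*1/17)*(-5*(-2)) = (-1/11 - 10/17)*10 = -127/187*10 = -1270/187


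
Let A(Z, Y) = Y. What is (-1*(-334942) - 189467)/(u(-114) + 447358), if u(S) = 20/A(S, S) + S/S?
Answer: 8292075/25499453 ≈ 0.32519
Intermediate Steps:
u(S) = 1 + 20/S (u(S) = 20/S + S/S = 20/S + 1 = 1 + 20/S)
(-1*(-334942) - 189467)/(u(-114) + 447358) = (-1*(-334942) - 189467)/((20 - 114)/(-114) + 447358) = (334942 - 189467)/(-1/114*(-94) + 447358) = 145475/(47/57 + 447358) = 145475/(25499453/57) = 145475*(57/25499453) = 8292075/25499453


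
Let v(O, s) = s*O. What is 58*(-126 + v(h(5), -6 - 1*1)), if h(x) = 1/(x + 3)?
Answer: -29435/4 ≈ -7358.8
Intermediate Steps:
h(x) = 1/(3 + x)
v(O, s) = O*s
58*(-126 + v(h(5), -6 - 1*1)) = 58*(-126 + (-6 - 1*1)/(3 + 5)) = 58*(-126 + (-6 - 1)/8) = 58*(-126 + (⅛)*(-7)) = 58*(-126 - 7/8) = 58*(-1015/8) = -29435/4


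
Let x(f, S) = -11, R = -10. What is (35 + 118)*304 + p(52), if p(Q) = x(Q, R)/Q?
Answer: 2418613/52 ≈ 46512.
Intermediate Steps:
p(Q) = -11/Q
(35 + 118)*304 + p(52) = (35 + 118)*304 - 11/52 = 153*304 - 11*1/52 = 46512 - 11/52 = 2418613/52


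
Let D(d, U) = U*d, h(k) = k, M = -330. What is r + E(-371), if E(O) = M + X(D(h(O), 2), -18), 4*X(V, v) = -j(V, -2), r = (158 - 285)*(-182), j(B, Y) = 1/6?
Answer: 546815/24 ≈ 22784.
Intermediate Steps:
j(B, Y) = ⅙
r = 23114 (r = -127*(-182) = 23114)
X(V, v) = -1/24 (X(V, v) = (-1*⅙)/4 = (¼)*(-⅙) = -1/24)
E(O) = -7921/24 (E(O) = -330 - 1/24 = -7921/24)
r + E(-371) = 23114 - 7921/24 = 546815/24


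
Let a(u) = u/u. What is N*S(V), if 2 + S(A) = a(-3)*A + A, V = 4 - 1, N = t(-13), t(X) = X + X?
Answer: -104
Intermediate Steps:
a(u) = 1
t(X) = 2*X
N = -26 (N = 2*(-13) = -26)
V = 3
S(A) = -2 + 2*A (S(A) = -2 + (1*A + A) = -2 + (A + A) = -2 + 2*A)
N*S(V) = -26*(-2 + 2*3) = -26*(-2 + 6) = -26*4 = -104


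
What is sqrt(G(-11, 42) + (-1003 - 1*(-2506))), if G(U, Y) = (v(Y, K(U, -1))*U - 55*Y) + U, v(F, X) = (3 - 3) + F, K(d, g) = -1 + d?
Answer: 16*I*sqrt(5) ≈ 35.777*I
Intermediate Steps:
v(F, X) = F (v(F, X) = 0 + F = F)
G(U, Y) = U - 55*Y + U*Y (G(U, Y) = (Y*U - 55*Y) + U = (U*Y - 55*Y) + U = (-55*Y + U*Y) + U = U - 55*Y + U*Y)
sqrt(G(-11, 42) + (-1003 - 1*(-2506))) = sqrt((-11 - 55*42 - 11*42) + (-1003 - 1*(-2506))) = sqrt((-11 - 2310 - 462) + (-1003 + 2506)) = sqrt(-2783 + 1503) = sqrt(-1280) = 16*I*sqrt(5)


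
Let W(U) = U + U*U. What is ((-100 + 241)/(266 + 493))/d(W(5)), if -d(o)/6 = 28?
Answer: -47/42504 ≈ -0.0011058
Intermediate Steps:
W(U) = U + U²
d(o) = -168 (d(o) = -6*28 = -168)
((-100 + 241)/(266 + 493))/d(W(5)) = ((-100 + 241)/(266 + 493))/(-168) = (141/759)*(-1/168) = (141*(1/759))*(-1/168) = (47/253)*(-1/168) = -47/42504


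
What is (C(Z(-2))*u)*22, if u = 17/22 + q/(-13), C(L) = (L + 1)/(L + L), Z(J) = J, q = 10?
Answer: 1/52 ≈ 0.019231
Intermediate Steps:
C(L) = (1 + L)/(2*L) (C(L) = (1 + L)/((2*L)) = (1 + L)*(1/(2*L)) = (1 + L)/(2*L))
u = 1/286 (u = 17/22 + 10/(-13) = 17*(1/22) + 10*(-1/13) = 17/22 - 10/13 = 1/286 ≈ 0.0034965)
(C(Z(-2))*u)*22 = (((½)*(1 - 2)/(-2))*(1/286))*22 = (((½)*(-½)*(-1))*(1/286))*22 = ((¼)*(1/286))*22 = (1/1144)*22 = 1/52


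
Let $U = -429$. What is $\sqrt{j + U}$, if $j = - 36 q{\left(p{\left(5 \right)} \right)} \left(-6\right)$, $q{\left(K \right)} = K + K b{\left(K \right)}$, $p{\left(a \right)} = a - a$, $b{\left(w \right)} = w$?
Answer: $i \sqrt{429} \approx 20.712 i$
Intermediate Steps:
$p{\left(a \right)} = 0$
$q{\left(K \right)} = K + K^{2}$ ($q{\left(K \right)} = K + K K = K + K^{2}$)
$j = 0$ ($j = - 36 \cdot 0 \left(1 + 0\right) \left(-6\right) = - 36 \cdot 0 \cdot 1 \left(-6\right) = \left(-36\right) 0 \left(-6\right) = 0 \left(-6\right) = 0$)
$\sqrt{j + U} = \sqrt{0 - 429} = \sqrt{-429} = i \sqrt{429}$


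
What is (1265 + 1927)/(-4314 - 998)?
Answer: -399/664 ≈ -0.60090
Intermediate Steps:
(1265 + 1927)/(-4314 - 998) = 3192/(-5312) = 3192*(-1/5312) = -399/664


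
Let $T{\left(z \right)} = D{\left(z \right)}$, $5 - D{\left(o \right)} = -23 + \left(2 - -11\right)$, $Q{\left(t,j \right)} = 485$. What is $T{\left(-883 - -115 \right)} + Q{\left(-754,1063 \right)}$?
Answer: $500$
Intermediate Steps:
$D{\left(o \right)} = 15$ ($D{\left(o \right)} = 5 - \left(-23 + \left(2 - -11\right)\right) = 5 - \left(-23 + \left(2 + 11\right)\right) = 5 - \left(-23 + 13\right) = 5 - -10 = 5 + 10 = 15$)
$T{\left(z \right)} = 15$
$T{\left(-883 - -115 \right)} + Q{\left(-754,1063 \right)} = 15 + 485 = 500$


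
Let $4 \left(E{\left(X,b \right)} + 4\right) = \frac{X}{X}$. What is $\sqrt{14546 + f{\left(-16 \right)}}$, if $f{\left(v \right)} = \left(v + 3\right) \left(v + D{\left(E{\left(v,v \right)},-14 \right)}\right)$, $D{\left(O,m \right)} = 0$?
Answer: $\sqrt{14754} \approx 121.47$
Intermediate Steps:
$E{\left(X,b \right)} = - \frac{15}{4}$ ($E{\left(X,b \right)} = -4 + \frac{X \frac{1}{X}}{4} = -4 + \frac{1}{4} \cdot 1 = -4 + \frac{1}{4} = - \frac{15}{4}$)
$f{\left(v \right)} = v \left(3 + v\right)$ ($f{\left(v \right)} = \left(v + 3\right) \left(v + 0\right) = \left(3 + v\right) v = v \left(3 + v\right)$)
$\sqrt{14546 + f{\left(-16 \right)}} = \sqrt{14546 - 16 \left(3 - 16\right)} = \sqrt{14546 - -208} = \sqrt{14546 + 208} = \sqrt{14754}$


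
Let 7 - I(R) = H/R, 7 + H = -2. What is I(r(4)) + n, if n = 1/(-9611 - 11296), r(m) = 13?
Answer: 2090687/271791 ≈ 7.6923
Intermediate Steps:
H = -9 (H = -7 - 2 = -9)
I(R) = 7 + 9/R (I(R) = 7 - (-9)/R = 7 + 9/R)
n = -1/20907 (n = 1/(-20907) = -1/20907 ≈ -4.7831e-5)
I(r(4)) + n = (7 + 9/13) - 1/20907 = 100/13 - 1/20907 = 2090687/271791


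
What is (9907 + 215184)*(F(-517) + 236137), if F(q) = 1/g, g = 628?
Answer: 33379653082367/628 ≈ 5.3152e+10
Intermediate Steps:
F(q) = 1/628
(9907 + 215184)*(F(-517) + 236137) = (9907 + 215184)*(1/628 + 236137) = 225091*(148294037/628) = 33379653082367/628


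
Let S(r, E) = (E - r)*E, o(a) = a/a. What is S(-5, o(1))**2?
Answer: 36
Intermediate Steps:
o(a) = 1
S(r, E) = E*(E - r)
S(-5, o(1))**2 = (1*(1 - 1*(-5)))**2 = (1*(1 + 5))**2 = (1*6)**2 = 6**2 = 36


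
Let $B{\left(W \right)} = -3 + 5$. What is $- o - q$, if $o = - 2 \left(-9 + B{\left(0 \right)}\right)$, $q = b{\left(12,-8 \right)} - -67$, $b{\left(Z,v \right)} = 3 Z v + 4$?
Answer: $203$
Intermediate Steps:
$b{\left(Z,v \right)} = 4 + 3 Z v$ ($b{\left(Z,v \right)} = 3 Z v + 4 = 4 + 3 Z v$)
$B{\left(W \right)} = 2$
$q = -217$ ($q = \left(4 + 3 \cdot 12 \left(-8\right)\right) - -67 = \left(4 - 288\right) + 67 = -284 + 67 = -217$)
$o = 14$ ($o = - 2 \left(-9 + 2\right) = \left(-2\right) \left(-7\right) = 14$)
$- o - q = \left(-1\right) 14 - -217 = -14 + 217 = 203$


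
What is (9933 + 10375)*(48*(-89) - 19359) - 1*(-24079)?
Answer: -479874269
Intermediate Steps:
(9933 + 10375)*(48*(-89) - 19359) - 1*(-24079) = 20308*(-4272 - 19359) + 24079 = 20308*(-23631) + 24079 = -479898348 + 24079 = -479874269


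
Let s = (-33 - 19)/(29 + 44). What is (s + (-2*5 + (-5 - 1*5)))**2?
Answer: 2286144/5329 ≈ 429.00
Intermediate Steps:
s = -52/73 ≈ -0.71233
(s + (-2*5 + (-5 - 1*5)))**2 = (-52/73 + (-2*5 + (-5 - 1*5)))**2 = (-52/73 + (-10 + (-5 - 5)))**2 = (-52/73 + (-10 - 10))**2 = (-52/73 - 20)**2 = (-1512/73)**2 = 2286144/5329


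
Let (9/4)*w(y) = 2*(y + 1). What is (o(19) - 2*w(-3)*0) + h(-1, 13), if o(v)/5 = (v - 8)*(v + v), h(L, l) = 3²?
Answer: 2099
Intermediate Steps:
h(L, l) = 9
w(y) = 8/9 + 8*y/9 (w(y) = 4*(2*(y + 1))/9 = 4*(2*(1 + y))/9 = 4*(2 + 2*y)/9 = 8/9 + 8*y/9)
o(v) = 10*v*(-8 + v) (o(v) = 5*((v - 8)*(v + v)) = 5*((-8 + v)*(2*v)) = 5*(2*v*(-8 + v)) = 10*v*(-8 + v))
(o(19) - 2*w(-3)*0) + h(-1, 13) = (10*19*(-8 + 19) - 2*(8/9 + (8/9)*(-3))*0) + 9 = (10*19*11 - 2*(8/9 - 8/3)*0) + 9 = (2090 - 2*(-16/9)*0) + 9 = (2090 + (32/9)*0) + 9 = (2090 + 0) + 9 = 2090 + 9 = 2099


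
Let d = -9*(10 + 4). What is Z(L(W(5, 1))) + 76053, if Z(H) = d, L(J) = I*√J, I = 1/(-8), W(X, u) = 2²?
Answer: 75927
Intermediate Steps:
W(X, u) = 4
I = -⅛ ≈ -0.12500
L(J) = -√J/8
d = -126 (d = -9*14 = -126)
Z(H) = -126
Z(L(W(5, 1))) + 76053 = -126 + 76053 = 75927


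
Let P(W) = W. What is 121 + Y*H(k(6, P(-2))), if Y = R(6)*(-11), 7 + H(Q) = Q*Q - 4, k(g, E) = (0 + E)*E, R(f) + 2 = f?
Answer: -99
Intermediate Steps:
R(f) = -2 + f
k(g, E) = E² (k(g, E) = E*E = E²)
H(Q) = -11 + Q² (H(Q) = -7 + (Q*Q - 4) = -7 + (Q² - 4) = -7 + (-4 + Q²) = -11 + Q²)
Y = -44 (Y = (-2 + 6)*(-11) = 4*(-11) = -44)
121 + Y*H(k(6, P(-2))) = 121 - 44*(-11 + ((-2)²)²) = 121 - 44*(-11 + 4²) = 121 - 44*(-11 + 16) = 121 - 44*5 = 121 - 220 = -99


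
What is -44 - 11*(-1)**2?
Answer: -55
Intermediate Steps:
-44 - 11*(-1)**2 = -44 - 11*1 = -44 - 11 = -55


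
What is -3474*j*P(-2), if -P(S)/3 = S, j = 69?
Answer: -1438236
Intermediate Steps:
P(S) = -3*S
-3474*j*P(-2) = -239706*(-3*(-2)) = -239706*6 = -3474*414 = -1438236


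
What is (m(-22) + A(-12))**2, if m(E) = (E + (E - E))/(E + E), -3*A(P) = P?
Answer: 81/4 ≈ 20.250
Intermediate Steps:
A(P) = -P/3
m(E) = 1/2 (m(E) = (E + 0)/((2*E)) = E*(1/(2*E)) = 1/2)
(m(-22) + A(-12))**2 = (1/2 - 1/3*(-12))**2 = (1/2 + 4)**2 = (9/2)**2 = 81/4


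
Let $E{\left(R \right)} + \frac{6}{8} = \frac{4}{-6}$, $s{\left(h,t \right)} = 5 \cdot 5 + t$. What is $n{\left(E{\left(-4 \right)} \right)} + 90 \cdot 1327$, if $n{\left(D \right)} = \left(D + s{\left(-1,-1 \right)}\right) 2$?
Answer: $\frac{716851}{6} \approx 1.1948 \cdot 10^{5}$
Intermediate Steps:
$s{\left(h,t \right)} = 25 + t$
$E{\left(R \right)} = - \frac{17}{12}$ ($E{\left(R \right)} = - \frac{3}{4} + \frac{4}{-6} = - \frac{3}{4} + 4 \left(- \frac{1}{6}\right) = - \frac{3}{4} - \frac{2}{3} = - \frac{17}{12}$)
$n{\left(D \right)} = 48 + 2 D$ ($n{\left(D \right)} = \left(D + \left(25 - 1\right)\right) 2 = \left(D + 24\right) 2 = \left(24 + D\right) 2 = 48 + 2 D$)
$n{\left(E{\left(-4 \right)} \right)} + 90 \cdot 1327 = \left(48 + 2 \left(- \frac{17}{12}\right)\right) + 90 \cdot 1327 = \left(48 - \frac{17}{6}\right) + 119430 = \frac{271}{6} + 119430 = \frac{716851}{6}$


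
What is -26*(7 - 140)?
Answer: 3458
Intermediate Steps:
-26*(7 - 140) = -26*(-133) = 3458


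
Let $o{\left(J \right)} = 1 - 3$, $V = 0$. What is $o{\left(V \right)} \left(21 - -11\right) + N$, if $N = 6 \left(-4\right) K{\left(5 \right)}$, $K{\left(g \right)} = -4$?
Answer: $32$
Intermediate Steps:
$o{\left(J \right)} = -2$
$N = 96$ ($N = 6 \left(-4\right) \left(-4\right) = \left(-24\right) \left(-4\right) = 96$)
$o{\left(V \right)} \left(21 - -11\right) + N = - 2 \left(21 - -11\right) + 96 = - 2 \left(21 + 11\right) + 96 = \left(-2\right) 32 + 96 = -64 + 96 = 32$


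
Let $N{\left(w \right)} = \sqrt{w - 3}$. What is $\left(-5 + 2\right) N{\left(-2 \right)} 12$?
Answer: $- 36 i \sqrt{5} \approx - 80.498 i$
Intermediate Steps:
$N{\left(w \right)} = \sqrt{-3 + w}$
$\left(-5 + 2\right) N{\left(-2 \right)} 12 = \left(-5 + 2\right) \sqrt{-3 - 2} \cdot 12 = - 3 \sqrt{-5} \cdot 12 = - 3 i \sqrt{5} \cdot 12 = - 36 i \sqrt{5}$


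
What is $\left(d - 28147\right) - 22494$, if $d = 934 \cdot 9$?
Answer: $-42235$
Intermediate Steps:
$d = 8406$
$\left(d - 28147\right) - 22494 = \left(8406 - 28147\right) - 22494 = -19741 - 22494 = -42235$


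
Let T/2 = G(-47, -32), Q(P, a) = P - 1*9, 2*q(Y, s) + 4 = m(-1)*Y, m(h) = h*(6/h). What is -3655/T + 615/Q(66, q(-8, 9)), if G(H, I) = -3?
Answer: 70675/114 ≈ 619.96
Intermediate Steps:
m(h) = 6
q(Y, s) = -2 + 3*Y (q(Y, s) = -2 + (6*Y)/2 = -2 + 3*Y)
Q(P, a) = -9 + P (Q(P, a) = P - 9 = -9 + P)
T = -6 (T = 2*(-3) = -6)
-3655/T + 615/Q(66, q(-8, 9)) = -3655/(-6) + 615/(-9 + 66) = -3655*(-⅙) + 615/57 = 3655/6 + 615*(1/57) = 3655/6 + 205/19 = 70675/114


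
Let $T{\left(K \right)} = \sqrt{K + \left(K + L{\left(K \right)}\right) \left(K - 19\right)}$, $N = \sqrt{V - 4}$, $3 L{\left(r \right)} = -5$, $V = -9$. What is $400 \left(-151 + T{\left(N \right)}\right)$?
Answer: $-60400 + \frac{400 \sqrt{168 - 177 i \sqrt{13}}}{3} \approx -57687.0 - 2091.1 i$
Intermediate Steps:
$L{\left(r \right)} = - \frac{5}{3}$ ($L{\left(r \right)} = \frac{1}{3} \left(-5\right) = - \frac{5}{3}$)
$N = i \sqrt{13}$ ($N = \sqrt{-9 - 4} = \sqrt{-13} = i \sqrt{13} \approx 3.6056 i$)
$T{\left(K \right)} = \sqrt{K + \left(-19 + K\right) \left(- \frac{5}{3} + K\right)}$ ($T{\left(K \right)} = \sqrt{K + \left(K - \frac{5}{3}\right) \left(K - 19\right)} = \sqrt{K + \left(- \frac{5}{3} + K\right) \left(-19 + K\right)} = \sqrt{K + \left(-19 + K\right) \left(- \frac{5}{3} + K\right)}$)
$400 \left(-151 + T{\left(N \right)}\right) = 400 \left(-151 + \frac{\sqrt{285 - 177 i \sqrt{13} + 9 \left(i \sqrt{13}\right)^{2}}}{3}\right) = 400 \left(-151 + \frac{\sqrt{285 - 177 i \sqrt{13} + 9 \left(-13\right)}}{3}\right) = 400 \left(-151 + \frac{\sqrt{285 - 177 i \sqrt{13} - 117}}{3}\right) = 400 \left(-151 + \frac{\sqrt{168 - 177 i \sqrt{13}}}{3}\right) = -60400 + \frac{400 \sqrt{168 - 177 i \sqrt{13}}}{3}$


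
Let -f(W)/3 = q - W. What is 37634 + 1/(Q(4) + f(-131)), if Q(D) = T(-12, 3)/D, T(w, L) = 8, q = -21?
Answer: 12343951/328 ≈ 37634.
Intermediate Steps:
Q(D) = 8/D
f(W) = 63 + 3*W (f(W) = -3*(-21 - W) = 63 + 3*W)
37634 + 1/(Q(4) + f(-131)) = 37634 + 1/(8/4 + (63 + 3*(-131))) = 37634 + 1/(8*(¼) + (63 - 393)) = 37634 + 1/(2 - 330) = 37634 + 1/(-328) = 37634 - 1/328 = 12343951/328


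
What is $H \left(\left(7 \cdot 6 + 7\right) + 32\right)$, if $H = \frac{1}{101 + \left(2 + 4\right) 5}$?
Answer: $\frac{81}{131} \approx 0.61832$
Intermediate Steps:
$H = \frac{1}{131}$ ($H = \frac{1}{101 + 6 \cdot 5} = \frac{1}{101 + 30} = \frac{1}{131} \approx 0.0076336$)
$H \left(\left(7 \cdot 6 + 7\right) + 32\right) = \frac{\left(7 \cdot 6 + 7\right) + 32}{131} = \frac{\left(42 + 7\right) + 32}{131} = \frac{49 + 32}{131} = \frac{1}{131} \cdot 81 = \frac{81}{131}$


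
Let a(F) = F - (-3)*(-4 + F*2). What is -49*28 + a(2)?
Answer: -1370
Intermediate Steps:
a(F) = -12 + 7*F (a(F) = F - (-3)*(-4 + 2*F) = F - (12 - 6*F) = F + (-12 + 6*F) = -12 + 7*F)
-49*28 + a(2) = -49*28 + (-12 + 7*2) = -1372 + (-12 + 14) = -1372 + 2 = -1370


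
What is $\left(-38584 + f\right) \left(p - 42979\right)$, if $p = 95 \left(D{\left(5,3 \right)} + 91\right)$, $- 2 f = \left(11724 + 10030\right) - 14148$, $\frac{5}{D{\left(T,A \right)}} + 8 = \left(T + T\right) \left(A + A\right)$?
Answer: $\frac{75656259591}{52} \approx 1.4549 \cdot 10^{9}$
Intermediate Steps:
$D{\left(T,A \right)} = \frac{5}{-8 + 4 A T}$ ($D{\left(T,A \right)} = \frac{5}{-8 + \left(T + T\right) \left(A + A\right)} = \frac{5}{-8 + 2 T 2 A} = \frac{5}{-8 + 4 A T}$)
$f = -3803$ ($f = - \frac{\left(11724 + 10030\right) - 14148}{2} = - \frac{21754 - 14148}{2} = \left(- \frac{1}{2}\right) 7606 = -3803$)
$p = \frac{450015}{52}$ ($p = 95 \left(\frac{5}{4 \left(-2 + 3 \cdot 5\right)} + 91\right) = 95 \left(\frac{5}{4 \left(-2 + 15\right)} + 91\right) = 95 \left(\frac{5}{4 \cdot 13} + 91\right) = 95 \left(\frac{5}{4} \cdot \frac{1}{13} + 91\right) = 95 \left(\frac{5}{52} + 91\right) = 95 \cdot \frac{4737}{52} = \frac{450015}{52} \approx 8654.1$)
$\left(-38584 + f\right) \left(p - 42979\right) = \left(-38584 - 3803\right) \left(\frac{450015}{52} - 42979\right) = \left(-42387\right) \left(- \frac{1784893}{52}\right) = \frac{75656259591}{52}$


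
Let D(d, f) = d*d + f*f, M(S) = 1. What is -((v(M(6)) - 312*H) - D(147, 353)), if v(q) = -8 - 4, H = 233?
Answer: 218926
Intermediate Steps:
v(q) = -12
D(d, f) = d**2 + f**2
-((v(M(6)) - 312*H) - D(147, 353)) = -((-12 - 312*233) - (147**2 + 353**2)) = -((-12 - 72696) - (21609 + 124609)) = -(-72708 - 1*146218) = -(-72708 - 146218) = -1*(-218926) = 218926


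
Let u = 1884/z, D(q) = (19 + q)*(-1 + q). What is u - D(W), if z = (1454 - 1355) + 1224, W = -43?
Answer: -465068/441 ≈ -1054.6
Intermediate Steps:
D(q) = (-1 + q)*(19 + q)
z = 1323 (z = 99 + 1224 = 1323)
u = 628/441 (u = 1884/1323 = 1884*(1/1323) = 628/441 ≈ 1.4240)
u - D(W) = 628/441 - (-19 + (-43)² + 18*(-43)) = 628/441 - (-19 + 1849 - 774) = 628/441 - 1*1056 = 628/441 - 1056 = -465068/441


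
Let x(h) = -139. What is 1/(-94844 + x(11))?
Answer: -1/94983 ≈ -1.0528e-5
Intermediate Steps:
1/(-94844 + x(11)) = 1/(-94844 - 139) = 1/(-94983) = -1/94983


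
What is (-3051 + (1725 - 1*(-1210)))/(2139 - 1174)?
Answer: -116/965 ≈ -0.12021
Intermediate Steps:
(-3051 + (1725 - 1*(-1210)))/(2139 - 1174) = (-3051 + (1725 + 1210))/965 = (-3051 + 2935)*(1/965) = -116*1/965 = -116/965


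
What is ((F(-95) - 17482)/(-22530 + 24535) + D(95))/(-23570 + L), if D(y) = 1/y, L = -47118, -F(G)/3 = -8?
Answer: 331301/2692859360 ≈ 0.00012303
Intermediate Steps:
F(G) = 24 (F(G) = -3*(-8) = 24)
((F(-95) - 17482)/(-22530 + 24535) + D(95))/(-23570 + L) = ((24 - 17482)/(-22530 + 24535) + 1/95)/(-23570 - 47118) = (-17458/2005 + 1/95)/(-70688) = (-17458*1/2005 + 1/95)*(-1/70688) = (-17458/2005 + 1/95)*(-1/70688) = -331301/38095*(-1/70688) = 331301/2692859360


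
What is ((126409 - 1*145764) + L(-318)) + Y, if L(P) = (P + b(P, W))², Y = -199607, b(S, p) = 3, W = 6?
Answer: -119737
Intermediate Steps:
L(P) = (3 + P)² (L(P) = (P + 3)² = (3 + P)²)
((126409 - 1*145764) + L(-318)) + Y = ((126409 - 1*145764) + (3 - 318)²) - 199607 = ((126409 - 145764) + (-315)²) - 199607 = (-19355 + 99225) - 199607 = 79870 - 199607 = -119737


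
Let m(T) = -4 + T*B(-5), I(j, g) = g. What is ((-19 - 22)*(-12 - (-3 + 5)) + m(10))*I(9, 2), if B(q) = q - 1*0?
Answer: 1040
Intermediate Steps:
B(q) = q (B(q) = q + 0 = q)
m(T) = -4 - 5*T (m(T) = -4 + T*(-5) = -4 - 5*T)
((-19 - 22)*(-12 - (-3 + 5)) + m(10))*I(9, 2) = ((-19 - 22)*(-12 - (-3 + 5)) + (-4 - 5*10))*2 = (-41*(-12 - 1*2) + (-4 - 50))*2 = (-41*(-12 - 2) - 54)*2 = (-41*(-14) - 54)*2 = (574 - 54)*2 = 520*2 = 1040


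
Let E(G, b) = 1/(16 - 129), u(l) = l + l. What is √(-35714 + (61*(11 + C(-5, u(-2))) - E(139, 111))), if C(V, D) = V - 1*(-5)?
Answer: I*√447463954/113 ≈ 187.2*I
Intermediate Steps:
u(l) = 2*l
C(V, D) = 5 + V (C(V, D) = V + 5 = 5 + V)
E(G, b) = -1/113 (E(G, b) = 1/(-113) = -1/113)
√(-35714 + (61*(11 + C(-5, u(-2))) - E(139, 111))) = √(-35714 + (61*(11 + (5 - 5)) - 1*(-1/113))) = √(-35714 + (61*(11 + 0) + 1/113)) = √(-35714 + (61*11 + 1/113)) = √(-35714 + (671 + 1/113)) = √(-35714 + 75824/113) = √(-3959858/113) = I*√447463954/113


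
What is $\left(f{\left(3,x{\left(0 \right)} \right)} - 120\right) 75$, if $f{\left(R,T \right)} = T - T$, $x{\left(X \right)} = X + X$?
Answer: $-9000$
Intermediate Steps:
$x{\left(X \right)} = 2 X$
$f{\left(R,T \right)} = 0$
$\left(f{\left(3,x{\left(0 \right)} \right)} - 120\right) 75 = \left(0 - 120\right) 75 = \left(-120\right) 75 = -9000$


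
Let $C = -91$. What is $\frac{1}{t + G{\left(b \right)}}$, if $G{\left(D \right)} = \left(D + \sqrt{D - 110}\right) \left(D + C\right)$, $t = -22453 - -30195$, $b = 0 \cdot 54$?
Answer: $\frac{79}{620913} + \frac{13 i \sqrt{110}}{8692782} \approx 0.00012723 + 1.5685 \cdot 10^{-5} i$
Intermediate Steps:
$b = 0$
$t = 7742$ ($t = -22453 + 30195 = 7742$)
$G{\left(D \right)} = \left(-91 + D\right) \left(D + \sqrt{-110 + D}\right)$ ($G{\left(D \right)} = \left(D + \sqrt{D - 110}\right) \left(D - 91\right) = \left(D + \sqrt{-110 + D}\right) \left(-91 + D\right) = \left(-91 + D\right) \left(D + \sqrt{-110 + D}\right)$)
$\frac{1}{t + G{\left(b \right)}} = \frac{1}{7742 + \left(0^{2} - 0 - 91 \sqrt{-110 + 0} + 0 \sqrt{-110 + 0}\right)} = \frac{1}{7742 + \left(0 + 0 - 91 \sqrt{-110} + 0 \sqrt{-110}\right)} = \frac{1}{7742 + \left(0 + 0 - 91 i \sqrt{110} + 0 i \sqrt{110}\right)} = \frac{1}{7742 + \left(0 + 0 - 91 i \sqrt{110} + 0\right)} = \frac{1}{7742 - 91 i \sqrt{110}}$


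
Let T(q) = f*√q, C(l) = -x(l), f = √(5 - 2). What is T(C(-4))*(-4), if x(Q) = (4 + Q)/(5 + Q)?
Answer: 0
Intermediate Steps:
x(Q) = (4 + Q)/(5 + Q)
f = √3 ≈ 1.7320
C(l) = -(4 + l)/(5 + l)
T(q) = √3*√q
T(C(-4))*(-4) = (√3*√((-4 - 1*(-4))/(5 - 4)))*(-4) = (√3*√((-4 + 4)/1))*(-4) = (√3*√(1*0))*(-4) = (√3*√0)*(-4) = (√3*0)*(-4) = 0*(-4) = 0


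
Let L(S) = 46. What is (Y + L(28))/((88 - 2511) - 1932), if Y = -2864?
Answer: 2818/4355 ≈ 0.64707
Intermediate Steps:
(Y + L(28))/((88 - 2511) - 1932) = (-2864 + 46)/((88 - 2511) - 1932) = -2818/(-2423 - 1932) = -2818/(-4355) = -2818*(-1/4355) = 2818/4355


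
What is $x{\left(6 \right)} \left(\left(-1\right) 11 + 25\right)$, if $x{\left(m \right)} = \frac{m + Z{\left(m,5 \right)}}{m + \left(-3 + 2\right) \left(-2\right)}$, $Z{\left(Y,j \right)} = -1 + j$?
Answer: $\frac{35}{2} \approx 17.5$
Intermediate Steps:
$x{\left(m \right)} = \frac{4 + m}{2 + m}$ ($x{\left(m \right)} = \frac{m + \left(-1 + 5\right)}{m + \left(-3 + 2\right) \left(-2\right)} = \frac{m + 4}{m - -2} = \frac{4 + m}{m + 2} = \frac{4 + m}{2 + m}$)
$x{\left(6 \right)} \left(\left(-1\right) 11 + 25\right) = \frac{4 + 6}{2 + 6} \left(\left(-1\right) 11 + 25\right) = \frac{1}{8} \cdot 10 \left(-11 + 25\right) = \frac{1}{8} \cdot 10 \cdot 14 = \frac{5}{4} \cdot 14 = \frac{35}{2}$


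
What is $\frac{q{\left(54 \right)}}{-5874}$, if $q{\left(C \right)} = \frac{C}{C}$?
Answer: $- \frac{1}{5874} \approx -0.00017024$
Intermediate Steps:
$q{\left(C \right)} = 1$
$\frac{q{\left(54 \right)}}{-5874} = 1 \frac{1}{-5874} = 1 \left(- \frac{1}{5874}\right) = - \frac{1}{5874}$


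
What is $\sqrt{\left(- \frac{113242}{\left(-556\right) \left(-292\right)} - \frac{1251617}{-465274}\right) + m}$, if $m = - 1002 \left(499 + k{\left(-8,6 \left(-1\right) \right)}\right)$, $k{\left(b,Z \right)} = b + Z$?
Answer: $\frac{i \sqrt{43327193657419477809498038}}{9442270556} \approx 697.11 i$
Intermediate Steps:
$k{\left(b,Z \right)} = Z + b$
$m = -485970$ ($m = - 1002 \left(499 + \left(6 \left(-1\right) - 8\right)\right) = - 1002 \left(499 - 14\right) = \left(-1002\right) 485 = -485970$)
$\sqrt{\left(- \frac{113242}{\left(-556\right) \left(-292\right)} - \frac{1251617}{-465274}\right) + m} = \sqrt{\left(- \frac{113242}{\left(-556\right) \left(-292\right)} - \frac{1251617}{-465274}\right) - 485970} = \sqrt{\left(- \frac{113242}{162352} - - \frac{1251617}{465274}\right) - 485970} = \sqrt{\left(\left(-113242\right) \frac{1}{162352} + \frac{1251617}{465274}\right) - 485970} = \sqrt{\left(- \frac{56621}{81176} + \frac{1251617}{465274}\right) - 485970} = \sqrt{\frac{37628491219}{18884541112} - 485970} = \sqrt{- \frac{9177282815707421}{18884541112}} = \frac{i \sqrt{43327193657419477809498038}}{9442270556}$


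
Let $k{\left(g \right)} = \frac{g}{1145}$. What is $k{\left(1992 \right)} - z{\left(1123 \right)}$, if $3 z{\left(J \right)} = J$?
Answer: $- \frac{1279859}{3435} \approx -372.59$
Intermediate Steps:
$z{\left(J \right)} = \frac{J}{3}$
$k{\left(g \right)} = \frac{g}{1145}$ ($k{\left(g \right)} = g \frac{1}{1145} = \frac{g}{1145}$)
$k{\left(1992 \right)} - z{\left(1123 \right)} = \frac{1}{1145} \cdot 1992 - \frac{1}{3} \cdot 1123 = \frac{1992}{1145} - \frac{1123}{3} = - \frac{1279859}{3435}$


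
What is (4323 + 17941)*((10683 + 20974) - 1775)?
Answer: 665292848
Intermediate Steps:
(4323 + 17941)*((10683 + 20974) - 1775) = 22264*(31657 - 1775) = 22264*29882 = 665292848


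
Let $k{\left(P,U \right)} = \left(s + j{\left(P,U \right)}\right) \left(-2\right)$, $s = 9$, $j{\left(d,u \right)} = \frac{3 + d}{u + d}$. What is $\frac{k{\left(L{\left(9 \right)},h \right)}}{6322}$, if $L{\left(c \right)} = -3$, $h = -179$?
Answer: $- \frac{9}{3161} \approx -0.0028472$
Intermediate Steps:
$j{\left(d,u \right)} = \frac{3 + d}{d + u}$
$k{\left(P,U \right)} = -18 - \frac{2 \left(3 + P\right)}{P + U}$ ($k{\left(P,U \right)} = \left(9 + \frac{3 + P}{P + U}\right) \left(-2\right) = -18 - \frac{2 \left(3 + P\right)}{P + U}$)
$\frac{k{\left(L{\left(9 \right)},h \right)}}{6322} = \frac{2 \frac{1}{-3 - 179} \left(-3 - -30 - -1611\right)}{6322} = \frac{2 \left(-3 + 30 + 1611\right)}{-182} \cdot \frac{1}{6322} = 2 \left(- \frac{1}{182}\right) 1638 \cdot \frac{1}{6322} = \left(-18\right) \frac{1}{6322} = - \frac{9}{3161}$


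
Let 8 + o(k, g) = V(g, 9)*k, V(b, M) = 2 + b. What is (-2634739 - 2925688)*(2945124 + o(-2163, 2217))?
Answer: 10312262266087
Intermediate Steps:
o(k, g) = -8 + k*(2 + g) (o(k, g) = -8 + (2 + g)*k = -8 + k*(2 + g))
(-2634739 - 2925688)*(2945124 + o(-2163, 2217)) = (-2634739 - 2925688)*(2945124 + (-8 - 2163*(2 + 2217))) = -5560427*(2945124 + (-8 - 2163*2219)) = -5560427*(2945124 + (-8 - 4799697)) = -5560427*(2945124 - 4799705) = -5560427*(-1854581) = 10312262266087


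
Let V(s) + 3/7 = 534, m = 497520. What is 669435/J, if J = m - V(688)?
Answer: 312403/231927 ≈ 1.3470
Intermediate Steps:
V(s) = 3735/7 (V(s) = -3/7 + 534 = 3735/7)
J = 3478905/7 (J = 497520 - 1*3735/7 = 497520 - 3735/7 = 3478905/7 ≈ 4.9699e+5)
669435/J = 669435/(3478905/7) = 669435*(7/3478905) = 312403/231927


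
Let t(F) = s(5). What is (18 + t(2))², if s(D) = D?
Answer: 529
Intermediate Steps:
t(F) = 5
(18 + t(2))² = (18 + 5)² = 23² = 529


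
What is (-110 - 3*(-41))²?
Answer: 169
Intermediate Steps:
(-110 - 3*(-41))² = (-110 + 123)² = 13² = 169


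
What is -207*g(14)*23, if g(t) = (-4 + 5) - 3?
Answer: 9522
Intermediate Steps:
g(t) = -2 (g(t) = 1 - 3 = -2)
-207*g(14)*23 = -207*(-2)*23 = 414*23 = 9522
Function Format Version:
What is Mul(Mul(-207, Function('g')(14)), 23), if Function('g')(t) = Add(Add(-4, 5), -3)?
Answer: 9522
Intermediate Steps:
Function('g')(t) = -2 (Function('g')(t) = Add(1, -3) = -2)
Mul(Mul(-207, Function('g')(14)), 23) = Mul(Mul(-207, -2), 23) = Mul(414, 23) = 9522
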